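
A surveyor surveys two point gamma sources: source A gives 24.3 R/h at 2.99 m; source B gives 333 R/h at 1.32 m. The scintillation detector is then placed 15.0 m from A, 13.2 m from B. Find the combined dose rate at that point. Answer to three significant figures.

4.30 R/h

Each source contributes Iᵢ·(dᵢ/rᵢ)²; contributions add.
A: 24.3 × (2.99/15.0)² = 0.9655 R/h
B: 333 × (1.32/13.2)² = 3.330 R/h
Total = 0.9655 + 3.330 = 4.296 R/h.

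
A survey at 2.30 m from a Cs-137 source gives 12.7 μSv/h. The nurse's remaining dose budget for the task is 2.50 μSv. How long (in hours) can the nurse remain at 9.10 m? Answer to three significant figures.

Intensity scales as (d₁/d₂)², so rate at 9.10 m:
12.7 × (2.30/9.10)² = 12.7 × 0.06388 = 0.8113 μSv/h.
Stay time = 2.50 μSv ÷ 0.8113 μSv/h = 3.081 h.

3.08 h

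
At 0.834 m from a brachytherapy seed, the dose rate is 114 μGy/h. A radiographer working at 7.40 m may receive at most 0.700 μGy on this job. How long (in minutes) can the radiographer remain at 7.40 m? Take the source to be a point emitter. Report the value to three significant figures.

By the inverse-square law, rate at 7.40 m:
(0.834/7.40)² = 0.01270, so 114 × 0.01270 = 1.448 μGy/h.
Stay time = 0.700 μGy ÷ 1.448 μGy/h = 0.4834 h = 29.00 min.

29.0 min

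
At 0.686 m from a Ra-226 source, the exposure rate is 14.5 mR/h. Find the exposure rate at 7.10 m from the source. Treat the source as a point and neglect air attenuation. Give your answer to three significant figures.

Applying the 1/r² law, the rate at 7.10 m is
14.5 × (0.686/7.10)² = 14.5 × 0.009335 = 0.1354 mR/h.

0.135 mR/h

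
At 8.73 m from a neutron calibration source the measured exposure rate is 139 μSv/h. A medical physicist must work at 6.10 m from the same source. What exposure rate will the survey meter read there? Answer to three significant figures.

Intensity scales as (d₁/d₂)², so scaling from 8.73 m to 6.10 m:
(8.73/6.10)² = 2.048, so 139 × 2.048 = 284.7 μSv/h.

285 μSv/h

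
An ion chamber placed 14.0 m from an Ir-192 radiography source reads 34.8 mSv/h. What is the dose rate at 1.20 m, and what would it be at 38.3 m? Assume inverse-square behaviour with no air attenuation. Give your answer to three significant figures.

Applying the 1/r² law,
At 1.20 m: (14.0/1.20)² = 136.1, so 34.8 × 136.1 = 4736 mSv/h
At 38.3 m: (1.20/38.3)² = 0.0009817, so 4736 × 0.0009817 = 4.649 mSv/h.

4740 mSv/h; 4.65 mSv/h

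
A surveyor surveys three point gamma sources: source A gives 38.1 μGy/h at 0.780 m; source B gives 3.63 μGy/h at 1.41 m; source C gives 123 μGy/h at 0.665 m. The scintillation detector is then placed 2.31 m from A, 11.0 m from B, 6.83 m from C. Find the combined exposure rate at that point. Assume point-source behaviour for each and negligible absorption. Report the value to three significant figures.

5.57 μGy/h

By superposition, sum each source's inverse-square contribution:
A: 38.1 × (0.780/2.31)² = 4.344 μGy/h
B: 3.63 × (1.41/11.0)² = 0.05964 μGy/h
C: 123 × (0.665/6.83)² = 1.166 μGy/h
Total = 4.344 + 0.05964 + 1.166 = 5.570 μGy/h.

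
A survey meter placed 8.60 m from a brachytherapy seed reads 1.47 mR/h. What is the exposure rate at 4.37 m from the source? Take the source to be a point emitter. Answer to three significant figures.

5.69 mR/h

Using I₁d₁² = I₂d₂², scaling from 8.60 m to 4.37 m:
1.47 × (8.60/4.37)² = 1.47 × 3.873 = 5.693 mR/h.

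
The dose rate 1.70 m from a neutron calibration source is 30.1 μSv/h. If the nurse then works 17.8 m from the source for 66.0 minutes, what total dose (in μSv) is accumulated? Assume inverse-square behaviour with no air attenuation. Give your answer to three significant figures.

Since intensity falls as 1/r², rate at 17.8 m:
30.1 × (1.70/17.8)² = 30.1 × 0.009121 = 0.2745 μSv/h.
Dose = rate × time = 0.2745 μSv/h × 1.100 h = 0.3020 μSv.

0.302 μSv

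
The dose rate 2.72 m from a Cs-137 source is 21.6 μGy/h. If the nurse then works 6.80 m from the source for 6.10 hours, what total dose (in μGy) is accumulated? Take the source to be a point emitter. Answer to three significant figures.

21.1 μGy

Since intensity falls as 1/r², rate at 6.80 m:
(2.72/6.80)² = 0.1600, so 21.6 × 0.1600 = 3.456 μGy/h.
Dose = rate × time = 3.456 μGy/h × 6.100 h = 21.08 μGy.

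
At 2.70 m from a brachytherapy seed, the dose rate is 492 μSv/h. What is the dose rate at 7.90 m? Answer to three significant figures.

Applying the 1/r² law, the rate at 7.90 m is
492 × (2.70/7.90)² = 492 × 0.1168 = 57.47 μSv/h.

57.5 μSv/h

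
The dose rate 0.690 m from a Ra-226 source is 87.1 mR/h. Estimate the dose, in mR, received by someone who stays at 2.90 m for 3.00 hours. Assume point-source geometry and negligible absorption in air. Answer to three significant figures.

Applying the 1/r² law, rate at 2.90 m:
87.1 × (0.690/2.90)² = 87.1 × 0.05661 = 4.931 mR/h.
Dose = rate × time = 4.931 mR/h × 3.000 h = 14.79 mR.

14.8 mR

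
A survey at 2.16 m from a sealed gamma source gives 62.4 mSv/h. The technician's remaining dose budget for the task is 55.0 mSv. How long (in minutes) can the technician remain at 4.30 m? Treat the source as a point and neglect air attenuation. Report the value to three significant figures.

210 min

By the inverse-square law, rate at 4.30 m:
(2.16/4.30)² = 0.2523, so 62.4 × 0.2523 = 15.74 mSv/h.
Stay time = 55.0 mSv ÷ 15.74 mSv/h = 3.494 h = 209.6 min.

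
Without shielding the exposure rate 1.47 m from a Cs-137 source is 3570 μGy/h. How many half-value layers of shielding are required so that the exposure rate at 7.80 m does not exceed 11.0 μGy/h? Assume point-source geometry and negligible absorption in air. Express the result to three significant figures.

3.53 half-value layers

At 7.80 m, distance alone gives (1.47/7.80)² = 0.03552, so 3570 × 0.03552 = 126.8 μGy/h.
Further attenuation needed: 126.8/11.0 = 11.53.
n = log₂(11.53) = 3.527 half-value layers.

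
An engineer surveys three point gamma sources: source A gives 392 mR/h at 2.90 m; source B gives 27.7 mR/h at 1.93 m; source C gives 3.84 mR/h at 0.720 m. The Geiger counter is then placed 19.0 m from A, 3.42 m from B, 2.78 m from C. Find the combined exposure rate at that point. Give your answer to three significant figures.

By superposition, sum each source's inverse-square contribution:
A: 392 × (2.90/19.0)² = 9.132 mR/h
B: 27.7 × (1.93/3.42)² = 8.821 mR/h
C: 3.84 × (0.720/2.78)² = 0.2576 mR/h
Total = 9.132 + 8.821 + 0.2576 = 18.21 mR/h.

18.2 mR/h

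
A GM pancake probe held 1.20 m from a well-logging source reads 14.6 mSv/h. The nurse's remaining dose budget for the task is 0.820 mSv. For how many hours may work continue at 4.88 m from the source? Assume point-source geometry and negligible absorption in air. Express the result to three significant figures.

0.929 h

Since intensity falls as 1/r², rate at 4.88 m:
(1.20/4.88)² = 0.06047, so 14.6 × 0.06047 = 0.8829 mSv/h.
Stay time = 0.820 mSv ÷ 0.8829 mSv/h = 0.9288 h.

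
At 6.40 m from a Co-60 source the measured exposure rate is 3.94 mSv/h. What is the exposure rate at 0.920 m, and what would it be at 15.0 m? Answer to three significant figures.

Intensity scales as (d₁/d₂)², so
At 0.920 m: 3.94 × (6.40/0.920)² = 3.94 × 48.39 = 190.7 mSv/h
At 15.0 m: (0.920/15.0)² = 0.003762, so 190.7 × 0.003762 = 0.7174 mSv/h.

191 mSv/h; 0.717 mSv/h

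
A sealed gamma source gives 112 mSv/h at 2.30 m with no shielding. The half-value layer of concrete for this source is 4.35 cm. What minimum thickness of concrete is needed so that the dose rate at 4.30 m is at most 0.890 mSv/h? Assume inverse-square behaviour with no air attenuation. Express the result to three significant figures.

At 4.30 m, distance alone gives 112 × (2.30/4.30)² = 112 × 0.2861 = 32.04 mSv/h.
Further attenuation needed: 32.04/0.890 = 36.00.
n = log₂(36.00) = 5.170 half-value layers.
Thickness = 5.170 × 4.35 cm = 22.49 cm.

22.5 cm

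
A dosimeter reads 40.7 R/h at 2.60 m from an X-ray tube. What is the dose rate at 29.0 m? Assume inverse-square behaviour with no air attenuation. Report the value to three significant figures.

Applying the 1/r² law, the rate at 29.0 m is
(2.60/29.0)² = 0.008038, so 40.7 × 0.008038 = 0.3271 R/h.

0.327 R/h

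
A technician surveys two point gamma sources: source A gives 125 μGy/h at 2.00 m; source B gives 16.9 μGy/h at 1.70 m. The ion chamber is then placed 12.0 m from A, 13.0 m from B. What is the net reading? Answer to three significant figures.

Each source contributes Iᵢ·(dᵢ/rᵢ)²; contributions add.
A: 125 × (2.00/12.0)² = 3.472 μGy/h
B: 16.9 × (1.70/13.0)² = 0.2890 μGy/h
Total = 3.472 + 0.2890 = 3.761 μGy/h.

3.76 μGy/h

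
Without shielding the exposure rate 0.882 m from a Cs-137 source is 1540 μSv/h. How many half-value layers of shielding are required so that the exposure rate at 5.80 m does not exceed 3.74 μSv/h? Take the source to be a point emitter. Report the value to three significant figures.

At 5.80 m, distance alone gives 1540 × (0.882/5.80)² = 1540 × 0.02312 = 35.60 μSv/h.
Further attenuation needed: 35.60/3.74 = 9.519.
n = log₂(9.519) = 3.251 half-value layers.

3.25 half-value layers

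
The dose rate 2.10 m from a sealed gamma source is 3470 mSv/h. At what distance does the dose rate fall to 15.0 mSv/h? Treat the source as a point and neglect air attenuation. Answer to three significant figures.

By the inverse-square law, d₂ = d₁·√(I₁/I₂).
I₁/I₂ = 3470/15.0 = 231.3, so d₂ = 2.10 × √231.3 = 31.94 m.

31.9 m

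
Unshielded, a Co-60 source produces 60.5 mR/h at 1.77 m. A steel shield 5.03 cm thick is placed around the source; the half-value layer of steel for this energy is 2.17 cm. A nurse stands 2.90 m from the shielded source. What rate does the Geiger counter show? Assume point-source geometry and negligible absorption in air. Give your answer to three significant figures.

4.52 mR/h

Distance alone: (1.77/2.90)² = 0.3725, so 60.5 × 0.3725 = 22.54 mR/h.
Shield: 5.03/2.17 = 2.318 half-value layers → attenuation 2^(−2.318) = 0.2005.
Combined: 22.54 × 0.2005 = 4.519 mR/h.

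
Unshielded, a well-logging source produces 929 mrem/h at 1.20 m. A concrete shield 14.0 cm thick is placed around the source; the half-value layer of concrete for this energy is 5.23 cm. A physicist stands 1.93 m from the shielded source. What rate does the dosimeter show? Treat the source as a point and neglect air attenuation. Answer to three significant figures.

56.2 mrem/h

Distance alone: 929 × (1.20/1.93)² = 929 × 0.3866 = 359.2 mrem/h.
Shield: 14.0/5.23 = 2.677 half-value layers → attenuation 2^(−2.677) = 0.1564.
Combined: 359.2 × 0.1564 = 56.18 mrem/h.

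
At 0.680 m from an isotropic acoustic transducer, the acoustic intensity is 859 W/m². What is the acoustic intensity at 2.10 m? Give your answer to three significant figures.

Since intensity falls as 1/r², the rate at 2.10 m is
859 × (0.680/2.10)² = 859 × 0.1049 = 90.11 W/m².

90.1 W/m²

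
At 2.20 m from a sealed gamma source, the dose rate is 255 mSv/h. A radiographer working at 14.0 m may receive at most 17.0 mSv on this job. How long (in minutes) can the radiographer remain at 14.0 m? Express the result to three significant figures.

162 min

Applying the 1/r² law, rate at 14.0 m:
(2.20/14.0)² = 0.02469, so 255 × 0.02469 = 6.296 mSv/h.
Stay time = 17.0 mSv ÷ 6.296 mSv/h = 2.700 h = 162.0 min.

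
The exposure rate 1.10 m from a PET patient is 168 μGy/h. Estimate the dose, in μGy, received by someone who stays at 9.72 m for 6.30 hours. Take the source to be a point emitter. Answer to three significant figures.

13.6 μGy

Intensity scales as (d₁/d₂)², so rate at 9.72 m:
(1.10/9.72)² = 0.01281, so 168 × 0.01281 = 2.152 μGy/h.
Dose = rate × time = 2.152 μGy/h × 6.300 h = 13.56 μGy.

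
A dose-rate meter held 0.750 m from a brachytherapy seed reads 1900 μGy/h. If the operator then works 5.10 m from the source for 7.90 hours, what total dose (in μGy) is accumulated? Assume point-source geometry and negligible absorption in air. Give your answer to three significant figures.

Applying the 1/r² law, rate at 5.10 m:
1900 × (0.750/5.10)² = 1900 × 0.02163 = 41.10 μGy/h.
Dose = rate × time = 41.10 μGy/h × 7.900 h = 324.7 μGy.

325 μGy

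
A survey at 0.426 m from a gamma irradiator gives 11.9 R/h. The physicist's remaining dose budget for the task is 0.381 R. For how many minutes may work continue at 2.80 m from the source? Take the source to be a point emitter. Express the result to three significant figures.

Using I₁d₁² = I₂d₂², rate at 2.80 m:
11.9 × (0.426/2.80)² = 11.9 × 0.02315 = 0.2755 R/h.
Stay time = 0.381 R ÷ 0.2755 R/h = 1.383 h = 82.98 min.

83.0 min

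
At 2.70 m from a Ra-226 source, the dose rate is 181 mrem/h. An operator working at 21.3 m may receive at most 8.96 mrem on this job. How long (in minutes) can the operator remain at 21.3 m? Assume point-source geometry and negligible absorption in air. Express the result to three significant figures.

185 min

Since intensity falls as 1/r², rate at 21.3 m:
181 × (2.70/21.3)² = 181 × 0.01607 = 2.909 mrem/h.
Stay time = 8.96 mrem ÷ 2.909 mrem/h = 3.080 h = 184.8 min.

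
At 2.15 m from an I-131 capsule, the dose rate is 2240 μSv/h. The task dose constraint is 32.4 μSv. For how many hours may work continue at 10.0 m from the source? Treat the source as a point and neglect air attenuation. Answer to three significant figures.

By the inverse-square law, rate at 10.0 m:
(2.15/10.0)² = 0.04622, so 2240 × 0.04622 = 103.5 μSv/h.
Stay time = 32.4 μSv ÷ 103.5 μSv/h = 0.3130 h.

0.313 h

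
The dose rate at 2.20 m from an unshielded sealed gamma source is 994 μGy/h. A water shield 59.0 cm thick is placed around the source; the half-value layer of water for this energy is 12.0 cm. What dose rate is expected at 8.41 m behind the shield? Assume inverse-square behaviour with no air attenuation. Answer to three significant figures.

2.25 μGy/h

Distance alone: 994 × (2.20/8.41)² = 994 × 0.06843 = 68.02 μGy/h.
Shield: 59.0/12.0 = 4.917 half-value layers → attenuation 2^(−4.917) = 0.03310.
Combined: 68.02 × 0.03310 = 2.251 μGy/h.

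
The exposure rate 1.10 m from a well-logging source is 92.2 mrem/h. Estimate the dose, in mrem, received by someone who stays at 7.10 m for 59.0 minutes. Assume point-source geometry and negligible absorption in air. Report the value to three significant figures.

By the inverse-square law, rate at 7.10 m:
(1.10/7.10)² = 0.02400, so 92.2 × 0.02400 = 2.213 mrem/h.
Dose = rate × time = 2.213 mrem/h × 0.9833 h = 2.176 mrem.

2.18 mrem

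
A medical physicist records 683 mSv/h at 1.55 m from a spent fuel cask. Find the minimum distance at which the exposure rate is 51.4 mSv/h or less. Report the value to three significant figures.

5.65 m

Intensity scales as (d₁/d₂)², so d₂ = d₁·√(I₁/I₂).
I₁/I₂ = 683/51.4 = 13.29, so d₂ = 1.55 × √13.29 = 5.651 m.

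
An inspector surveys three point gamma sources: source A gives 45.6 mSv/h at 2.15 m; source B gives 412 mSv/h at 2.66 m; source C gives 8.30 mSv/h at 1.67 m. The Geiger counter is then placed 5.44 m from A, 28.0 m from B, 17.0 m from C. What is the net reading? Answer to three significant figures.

10.9 mSv/h

Each source contributes Iᵢ·(dᵢ/rᵢ)²; contributions add.
A: 45.6 × (2.15/5.44)² = 7.123 mSv/h
B: 412 × (2.66/28.0)² = 3.718 mSv/h
C: 8.30 × (1.67/17.0)² = 0.08010 mSv/h
Total = 7.123 + 3.718 + 0.08010 = 10.92 mSv/h.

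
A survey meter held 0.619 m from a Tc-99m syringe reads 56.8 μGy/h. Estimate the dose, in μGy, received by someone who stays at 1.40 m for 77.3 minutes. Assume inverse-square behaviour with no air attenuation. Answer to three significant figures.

14.3 μGy

Since intensity falls as 1/r², rate at 1.40 m:
(0.619/1.40)² = 0.1955, so 56.8 × 0.1955 = 11.10 μGy/h.
Dose = rate × time = 11.10 μGy/h × 1.288 h = 14.30 μGy.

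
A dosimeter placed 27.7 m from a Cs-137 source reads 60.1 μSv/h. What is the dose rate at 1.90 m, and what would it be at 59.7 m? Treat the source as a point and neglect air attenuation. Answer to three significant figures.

Applying the 1/r² law,
At 1.90 m: (27.7/1.90)² = 212.5, so 60.1 × 212.5 = 12770 μSv/h
At 59.7 m: (1.90/59.7)² = 0.001013, so 12770 × 0.001013 = 12.94 μSv/h.

12800 μSv/h; 12.9 μSv/h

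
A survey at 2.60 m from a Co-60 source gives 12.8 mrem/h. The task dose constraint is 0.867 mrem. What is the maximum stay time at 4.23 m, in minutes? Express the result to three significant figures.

Using I₁d₁² = I₂d₂², rate at 4.23 m:
(2.60/4.23)² = 0.3778, so 12.8 × 0.3778 = 4.836 mrem/h.
Stay time = 0.867 mrem ÷ 4.836 mrem/h = 0.1793 h = 10.76 min.

10.8 min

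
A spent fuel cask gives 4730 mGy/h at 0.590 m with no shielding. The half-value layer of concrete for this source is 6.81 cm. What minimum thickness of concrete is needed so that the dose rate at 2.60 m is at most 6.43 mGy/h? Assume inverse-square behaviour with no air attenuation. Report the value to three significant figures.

35.7 cm

At 2.60 m, distance alone gives (0.590/2.60)² = 0.05149, so 4730 × 0.05149 = 243.5 mGy/h.
Further attenuation needed: 243.5/6.43 = 37.87.
n = log₂(37.87) = 5.243 half-value layers.
Thickness = 5.243 × 6.81 cm = 35.70 cm.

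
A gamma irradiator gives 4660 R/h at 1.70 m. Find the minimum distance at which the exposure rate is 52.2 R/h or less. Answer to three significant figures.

16.1 m

By the inverse-square law, d₂ = d₁·√(I₁/I₂).
I₁/I₂ = 4660/52.2 = 89.27, so d₂ = 1.70 × √89.27 = 16.06 m.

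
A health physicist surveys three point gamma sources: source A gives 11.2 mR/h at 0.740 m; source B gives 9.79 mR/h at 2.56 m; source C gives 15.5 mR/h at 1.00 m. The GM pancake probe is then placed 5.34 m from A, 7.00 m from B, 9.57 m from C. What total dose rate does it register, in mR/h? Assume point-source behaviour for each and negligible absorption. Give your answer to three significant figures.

1.69 mR/h

Each source contributes Iᵢ·(dᵢ/rᵢ)²; contributions add.
A: 11.2 × (0.740/5.34)² = 0.2151 mR/h
B: 9.79 × (2.56/7.00)² = 1.309 mR/h
C: 15.5 × (1.00/9.57)² = 0.1692 mR/h
Total = 0.2151 + 1.309 + 0.1692 = 1.693 mR/h.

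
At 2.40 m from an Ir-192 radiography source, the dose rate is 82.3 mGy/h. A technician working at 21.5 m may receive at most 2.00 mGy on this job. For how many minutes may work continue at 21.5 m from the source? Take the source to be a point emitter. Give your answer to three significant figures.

Since intensity falls as 1/r², rate at 21.5 m:
(2.40/21.5)² = 0.01246, so 82.3 × 0.01246 = 1.025 mGy/h.
Stay time = 2.00 mGy ÷ 1.025 mGy/h = 1.951 h = 117.1 min.

117 min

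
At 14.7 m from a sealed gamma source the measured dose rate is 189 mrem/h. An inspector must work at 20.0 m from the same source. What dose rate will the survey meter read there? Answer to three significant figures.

Using I₁d₁² = I₂d₂², scaling from 14.7 m to 20.0 m:
(14.7/20.0)² = 0.5402, so 189 × 0.5402 = 102.1 mrem/h.

102 mrem/h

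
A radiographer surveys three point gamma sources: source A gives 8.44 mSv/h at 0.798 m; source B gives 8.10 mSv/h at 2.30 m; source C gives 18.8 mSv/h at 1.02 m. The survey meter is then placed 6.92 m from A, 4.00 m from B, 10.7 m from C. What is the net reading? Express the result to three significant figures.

2.96 mSv/h

Each source contributes Iᵢ·(dᵢ/rᵢ)²; contributions add.
A: 8.44 × (0.798/6.92)² = 0.1122 mSv/h
B: 8.10 × (2.30/4.00)² = 2.678 mSv/h
C: 18.8 × (1.02/10.7)² = 0.1708 mSv/h
Total = 0.1122 + 2.678 + 0.1708 = 2.961 mSv/h.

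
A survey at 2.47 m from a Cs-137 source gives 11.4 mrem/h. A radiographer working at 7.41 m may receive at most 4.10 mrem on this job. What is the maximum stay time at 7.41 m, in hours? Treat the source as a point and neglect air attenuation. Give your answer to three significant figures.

Since intensity falls as 1/r², rate at 7.41 m:
11.4 × (2.47/7.41)² = 11.4 × 0.1111 = 1.267 mrem/h.
Stay time = 4.10 mrem ÷ 1.267 mrem/h = 3.236 h.

3.24 h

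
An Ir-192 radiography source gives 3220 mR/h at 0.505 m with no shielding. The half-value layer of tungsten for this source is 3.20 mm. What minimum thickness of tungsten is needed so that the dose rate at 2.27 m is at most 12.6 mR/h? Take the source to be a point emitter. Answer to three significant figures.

At 2.27 m, distance alone gives 3220 × (0.505/2.27)² = 3220 × 0.04949 = 159.4 mR/h.
Further attenuation needed: 159.4/12.6 = 12.65.
n = log₂(12.65) = 3.661 half-value layers.
Thickness = 3.661 × 3.20 mm = 11.72 mm.

11.7 mm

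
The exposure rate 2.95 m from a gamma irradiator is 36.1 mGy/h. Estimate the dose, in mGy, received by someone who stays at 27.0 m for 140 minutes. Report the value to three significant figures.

1.01 mGy

Since intensity falls as 1/r², rate at 27.0 m:
(2.95/27.0)² = 0.01194, so 36.1 × 0.01194 = 0.4310 mGy/h.
Dose = rate × time = 0.4310 mGy/h × 2.333 h = 1.006 mGy.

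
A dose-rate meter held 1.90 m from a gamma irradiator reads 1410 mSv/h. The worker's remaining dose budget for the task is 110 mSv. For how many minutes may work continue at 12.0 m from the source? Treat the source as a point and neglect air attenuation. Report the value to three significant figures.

Intensity scales as (d₁/d₂)², so rate at 12.0 m:
(1.90/12.0)² = 0.02507, so 1410 × 0.02507 = 35.35 mSv/h.
Stay time = 110 mSv ÷ 35.35 mSv/h = 3.112 h = 186.7 min.

187 min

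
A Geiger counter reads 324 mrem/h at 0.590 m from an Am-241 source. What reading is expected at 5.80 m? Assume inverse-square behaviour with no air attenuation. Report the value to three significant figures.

Since intensity falls as 1/r², the rate at 5.80 m is
324 × (0.590/5.80)² = 324 × 0.01035 = 3.353 mrem/h.

3.35 mrem/h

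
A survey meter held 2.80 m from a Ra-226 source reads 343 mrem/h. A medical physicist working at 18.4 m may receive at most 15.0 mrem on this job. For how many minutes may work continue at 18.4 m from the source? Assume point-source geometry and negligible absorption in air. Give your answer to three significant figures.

Using I₁d₁² = I₂d₂², rate at 18.4 m:
343 × (2.80/18.4)² = 343 × 0.02316 = 7.944 mrem/h.
Stay time = 15.0 mrem ÷ 7.944 mrem/h = 1.888 h = 113.3 min.

113 min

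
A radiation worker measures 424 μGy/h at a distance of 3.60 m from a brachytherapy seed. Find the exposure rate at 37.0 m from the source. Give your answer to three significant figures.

4.01 μGy/h

Applying the 1/r² law, the rate at 37.0 m is
424 × (3.60/37.0)² = 424 × 0.009467 = 4.014 μGy/h.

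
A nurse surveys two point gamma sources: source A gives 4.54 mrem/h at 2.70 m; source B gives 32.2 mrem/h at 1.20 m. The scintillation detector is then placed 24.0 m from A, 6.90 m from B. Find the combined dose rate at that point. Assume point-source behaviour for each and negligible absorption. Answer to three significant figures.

1.03 mrem/h

Each source contributes Iᵢ·(dᵢ/rᵢ)²; contributions add.
A: 4.54 × (2.70/24.0)² = 0.05746 mrem/h
B: 32.2 × (1.20/6.90)² = 0.9739 mrem/h
Total = 0.05746 + 0.9739 = 1.031 mrem/h.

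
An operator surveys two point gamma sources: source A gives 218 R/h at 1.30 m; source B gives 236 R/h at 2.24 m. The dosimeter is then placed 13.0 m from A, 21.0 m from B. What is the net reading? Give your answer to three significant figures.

Each source contributes Iᵢ·(dᵢ/rᵢ)²; contributions add.
A: 218 × (1.30/13.0)² = 2.180 R/h
B: 236 × (2.24/21.0)² = 2.685 R/h
Total = 2.180 + 2.685 = 4.865 R/h.

4.87 R/h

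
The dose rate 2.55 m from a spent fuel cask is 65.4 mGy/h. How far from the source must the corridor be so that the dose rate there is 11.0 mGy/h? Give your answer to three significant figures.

6.22 m

Intensity scales as (d₁/d₂)², so d₂ = d₁·√(I₁/I₂).
I₁/I₂ = 65.4/11.0 = 5.945, so d₂ = 2.55 × √5.945 = 6.218 m.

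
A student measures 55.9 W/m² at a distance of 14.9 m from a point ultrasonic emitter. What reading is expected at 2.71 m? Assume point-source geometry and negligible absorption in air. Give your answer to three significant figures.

1690 W/m²

Applying the 1/r² law, the rate at 2.71 m is
(14.9/2.71)² = 30.23, so 55.9 × 30.23 = 1690 W/m².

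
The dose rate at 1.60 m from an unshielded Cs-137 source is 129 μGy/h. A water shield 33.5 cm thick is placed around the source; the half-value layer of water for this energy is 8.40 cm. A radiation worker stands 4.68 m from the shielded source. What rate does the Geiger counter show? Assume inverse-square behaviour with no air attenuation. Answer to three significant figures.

0.950 μGy/h

Distance alone: (1.60/4.68)² = 0.1169, so 129 × 0.1169 = 15.08 μGy/h.
Shield: 33.5/8.40 = 3.988 half-value layers → attenuation 2^(−3.988) = 0.06302.
Combined: 15.08 × 0.06302 = 0.9503 μGy/h.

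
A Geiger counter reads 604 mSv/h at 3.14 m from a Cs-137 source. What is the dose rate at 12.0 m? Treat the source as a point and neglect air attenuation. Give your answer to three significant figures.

Using I₁d₁² = I₂d₂², the rate at 12.0 m is
604 × (3.14/12.0)² = 604 × 0.06847 = 41.36 mSv/h.

41.4 mSv/h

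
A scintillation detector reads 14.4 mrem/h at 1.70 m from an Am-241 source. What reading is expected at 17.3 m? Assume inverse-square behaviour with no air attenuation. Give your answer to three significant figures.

0.139 mrem/h

Since intensity falls as 1/r², the rate at 17.3 m is
(1.70/17.3)² = 0.009656, so 14.4 × 0.009656 = 0.1390 mrem/h.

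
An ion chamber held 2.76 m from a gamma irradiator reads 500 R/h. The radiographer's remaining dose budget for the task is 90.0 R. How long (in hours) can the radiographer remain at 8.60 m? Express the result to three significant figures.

By the inverse-square law, rate at 8.60 m:
500 × (2.76/8.60)² = 500 × 0.1030 = 51.50 R/h.
Stay time = 90.0 R ÷ 51.50 R/h = 1.748 h.

1.75 h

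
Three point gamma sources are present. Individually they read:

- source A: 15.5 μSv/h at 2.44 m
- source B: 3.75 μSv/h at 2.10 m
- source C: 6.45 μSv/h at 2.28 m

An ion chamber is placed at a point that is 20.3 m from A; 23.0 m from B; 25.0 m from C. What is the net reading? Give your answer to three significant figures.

By superposition, sum each source's inverse-square contribution:
A: 15.5 × (2.44/20.3)² = 0.2239 μSv/h
B: 3.75 × (2.10/23.0)² = 0.03126 μSv/h
C: 6.45 × (2.28/25.0)² = 0.05365 μSv/h
Total = 0.2239 + 0.03126 + 0.05365 = 0.3088 μSv/h.

0.309 μSv/h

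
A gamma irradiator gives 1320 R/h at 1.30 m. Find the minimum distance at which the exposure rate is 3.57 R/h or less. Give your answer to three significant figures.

25.0 m

Applying the 1/r² law, d₂ = d₁·√(I₁/I₂).
I₁/I₂ = 1320/3.57 = 369.7, so d₂ = 1.30 × √369.7 = 25.00 m.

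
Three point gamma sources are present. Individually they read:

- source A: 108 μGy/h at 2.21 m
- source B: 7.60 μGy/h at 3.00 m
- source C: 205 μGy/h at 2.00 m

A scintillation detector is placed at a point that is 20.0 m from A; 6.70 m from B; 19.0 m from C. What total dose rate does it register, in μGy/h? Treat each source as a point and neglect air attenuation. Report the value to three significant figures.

5.11 μGy/h

Each source contributes Iᵢ·(dᵢ/rᵢ)²; contributions add.
A: 108 × (2.21/20.0)² = 1.319 μGy/h
B: 7.60 × (3.00/6.70)² = 1.524 μGy/h
C: 205 × (2.00/19.0)² = 2.271 μGy/h
Total = 1.319 + 1.524 + 2.271 = 5.114 μGy/h.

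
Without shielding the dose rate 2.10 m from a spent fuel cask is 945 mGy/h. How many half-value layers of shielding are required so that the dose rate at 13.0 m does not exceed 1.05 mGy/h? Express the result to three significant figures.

At 13.0 m, distance alone gives 945 × (2.10/13.0)² = 945 × 0.02609 = 24.66 mGy/h.
Further attenuation needed: 24.66/1.05 = 23.49.
n = log₂(23.49) = 4.554 half-value layers.

4.55 half-value layers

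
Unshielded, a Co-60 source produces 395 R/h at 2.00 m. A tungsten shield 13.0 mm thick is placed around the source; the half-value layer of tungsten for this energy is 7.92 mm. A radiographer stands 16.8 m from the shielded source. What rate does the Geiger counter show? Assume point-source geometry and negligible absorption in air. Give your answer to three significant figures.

Distance alone: 395 × (2.00/16.8)² = 395 × 0.01417 = 5.597 R/h.
Shield: 13.0/7.92 = 1.641 half-value layers → attenuation 2^(−1.641) = 0.3206.
Combined: 5.597 × 0.3206 = 1.794 R/h.

1.79 R/h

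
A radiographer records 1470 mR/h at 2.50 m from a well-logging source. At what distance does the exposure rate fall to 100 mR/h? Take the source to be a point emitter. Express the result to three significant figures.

Since intensity falls as 1/r², d₂ = d₁·√(I₁/I₂).
I₁/I₂ = 1470/100 = 14.70, so d₂ = 2.50 × √14.70 = 9.585 m.

9.59 m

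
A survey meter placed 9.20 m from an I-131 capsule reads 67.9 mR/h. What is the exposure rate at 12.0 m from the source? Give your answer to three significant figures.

Applying the 1/r² law, scaling from 9.20 m to 12.0 m:
67.9 × (9.20/12.0)² = 67.9 × 0.5878 = 39.91 mR/h.

39.9 mR/h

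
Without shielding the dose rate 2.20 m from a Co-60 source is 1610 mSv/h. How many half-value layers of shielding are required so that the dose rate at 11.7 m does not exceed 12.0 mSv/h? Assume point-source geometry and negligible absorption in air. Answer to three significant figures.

2.25 half-value layers

At 11.7 m, distance alone gives 1610 × (2.20/11.7)² = 1610 × 0.03536 = 56.93 mSv/h.
Further attenuation needed: 56.93/12.0 = 4.744.
n = log₂(4.744) = 2.246 half-value layers.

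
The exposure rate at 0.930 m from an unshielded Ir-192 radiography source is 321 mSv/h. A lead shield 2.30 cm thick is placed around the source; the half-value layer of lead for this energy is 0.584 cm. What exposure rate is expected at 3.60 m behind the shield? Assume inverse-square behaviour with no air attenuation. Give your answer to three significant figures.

Distance alone: (0.930/3.60)² = 0.06674, so 321 × 0.06674 = 21.42 mSv/h.
Shield: 2.30/0.584 = 3.938 half-value layers → attenuation 2^(−3.938) = 0.06524.
Combined: 21.42 × 0.06524 = 1.397 mSv/h.

1.40 mSv/h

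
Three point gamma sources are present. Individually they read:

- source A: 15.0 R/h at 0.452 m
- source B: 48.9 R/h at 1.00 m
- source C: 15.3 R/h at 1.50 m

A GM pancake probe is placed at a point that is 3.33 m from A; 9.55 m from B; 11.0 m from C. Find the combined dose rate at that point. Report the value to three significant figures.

By superposition, sum each source's inverse-square contribution:
A: 15.0 × (0.452/3.33)² = 0.2764 R/h
B: 48.9 × (1.00/9.55)² = 0.5362 R/h
C: 15.3 × (1.50/11.0)² = 0.2845 R/h
Total = 0.2764 + 0.5362 + 0.2845 = 1.097 R/h.

1.10 R/h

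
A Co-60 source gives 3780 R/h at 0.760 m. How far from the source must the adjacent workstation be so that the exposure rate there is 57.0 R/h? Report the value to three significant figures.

Intensity scales as (d₁/d₂)², so d₂ = d₁·√(I₁/I₂).
I₁/I₂ = 3780/57.0 = 66.32, so d₂ = 0.760 × √66.32 = 6.189 m.

6.19 m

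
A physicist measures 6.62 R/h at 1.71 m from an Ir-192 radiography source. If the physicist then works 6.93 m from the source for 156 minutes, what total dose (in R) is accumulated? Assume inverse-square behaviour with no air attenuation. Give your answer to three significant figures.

1.05 R

Applying the 1/r² law, rate at 6.93 m:
6.62 × (1.71/6.93)² = 6.62 × 0.06089 = 0.4031 R/h.
Dose = rate × time = 0.4031 R/h × 2.600 h = 1.048 R.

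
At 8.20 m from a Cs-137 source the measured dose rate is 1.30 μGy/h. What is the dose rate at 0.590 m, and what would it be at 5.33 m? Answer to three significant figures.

251 μGy/h; 3.08 μGy/h

By the inverse-square law,
At 0.590 m: (8.20/0.590)² = 193.2, so 1.30 × 193.2 = 251.2 μGy/h
At 5.33 m: (0.590/5.33)² = 0.01225, so 251.2 × 0.01225 = 3.077 μGy/h.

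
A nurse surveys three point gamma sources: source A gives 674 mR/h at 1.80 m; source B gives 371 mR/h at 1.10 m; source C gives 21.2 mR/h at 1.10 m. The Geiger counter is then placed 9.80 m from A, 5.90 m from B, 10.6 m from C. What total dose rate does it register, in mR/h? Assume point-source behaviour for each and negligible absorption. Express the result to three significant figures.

By superposition, sum each source's inverse-square contribution:
A: 674 × (1.80/9.80)² = 22.74 mR/h
B: 371 × (1.10/5.90)² = 12.90 mR/h
C: 21.2 × (1.10/10.6)² = 0.2283 mR/h
Total = 22.74 + 12.90 + 0.2283 = 35.87 mR/h.

35.9 mR/h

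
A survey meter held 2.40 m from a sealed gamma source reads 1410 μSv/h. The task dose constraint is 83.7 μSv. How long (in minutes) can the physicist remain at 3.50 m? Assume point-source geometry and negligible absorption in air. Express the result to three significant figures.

7.57 min

Since intensity falls as 1/r², rate at 3.50 m:
1410 × (2.40/3.50)² = 1410 × 0.4702 = 663.0 μSv/h.
Stay time = 83.7 μSv ÷ 663.0 μSv/h = 0.1262 h = 7.572 min.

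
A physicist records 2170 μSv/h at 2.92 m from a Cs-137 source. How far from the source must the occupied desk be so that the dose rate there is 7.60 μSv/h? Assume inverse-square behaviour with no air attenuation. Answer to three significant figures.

Applying the 1/r² law, d₂ = d₁·√(I₁/I₂).
I₁/I₂ = 2170/7.60 = 285.5, so d₂ = 2.92 × √285.5 = 49.34 m.

49.3 m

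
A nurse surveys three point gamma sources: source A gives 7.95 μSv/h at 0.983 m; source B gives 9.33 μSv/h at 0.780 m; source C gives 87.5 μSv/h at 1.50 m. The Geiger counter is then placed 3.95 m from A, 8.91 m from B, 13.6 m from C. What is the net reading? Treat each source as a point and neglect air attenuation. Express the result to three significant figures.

1.63 μSv/h

Each source contributes Iᵢ·(dᵢ/rᵢ)²; contributions add.
A: 7.95 × (0.983/3.95)² = 0.4924 μSv/h
B: 9.33 × (0.780/8.91)² = 0.07150 μSv/h
C: 87.5 × (1.50/13.6)² = 1.064 μSv/h
Total = 0.4924 + 0.07150 + 1.064 = 1.628 μSv/h.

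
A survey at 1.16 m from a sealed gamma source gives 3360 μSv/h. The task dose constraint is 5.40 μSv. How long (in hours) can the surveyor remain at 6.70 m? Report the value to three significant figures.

Applying the 1/r² law, rate at 6.70 m:
(1.16/6.70)² = 0.02998, so 3360 × 0.02998 = 100.7 μSv/h.
Stay time = 5.40 μSv ÷ 100.7 μSv/h = 0.05362 h.

0.0536 h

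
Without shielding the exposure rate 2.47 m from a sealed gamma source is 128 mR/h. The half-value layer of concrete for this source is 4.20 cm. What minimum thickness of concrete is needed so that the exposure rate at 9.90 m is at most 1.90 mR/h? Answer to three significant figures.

8.69 cm

At 9.90 m, distance alone gives 128 × (2.47/9.90)² = 128 × 0.06225 = 7.968 mR/h.
Further attenuation needed: 7.968/1.90 = 4.194.
n = log₂(4.194) = 2.068 half-value layers.
Thickness = 2.068 × 4.20 cm = 8.686 cm.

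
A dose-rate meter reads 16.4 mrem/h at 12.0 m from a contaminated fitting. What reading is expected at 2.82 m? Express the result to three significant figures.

By the inverse-square law, the rate at 2.82 m is
16.4 × (12.0/2.82)² = 16.4 × 18.11 = 297.0 mrem/h.

297 mrem/h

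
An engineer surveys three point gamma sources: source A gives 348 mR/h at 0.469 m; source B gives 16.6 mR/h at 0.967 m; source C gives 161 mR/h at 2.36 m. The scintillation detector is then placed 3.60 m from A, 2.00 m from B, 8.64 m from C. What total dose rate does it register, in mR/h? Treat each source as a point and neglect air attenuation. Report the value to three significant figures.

21.8 mR/h

Each source contributes Iᵢ·(dᵢ/rᵢ)²; contributions add.
A: 348 × (0.469/3.60)² = 5.906 mR/h
B: 16.6 × (0.967/2.00)² = 3.881 mR/h
C: 161 × (2.36/8.64)² = 12.01 mR/h
Total = 5.906 + 3.881 + 12.01 = 21.80 mR/h.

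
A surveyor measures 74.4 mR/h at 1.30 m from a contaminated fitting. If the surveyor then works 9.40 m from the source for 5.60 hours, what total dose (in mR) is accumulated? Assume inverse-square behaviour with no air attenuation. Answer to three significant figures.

7.97 mR

Applying the 1/r² law, rate at 9.40 m:
74.4 × (1.30/9.40)² = 74.4 × 0.01913 = 1.423 mR/h.
Dose = rate × time = 1.423 mR/h × 5.600 h = 7.969 mR.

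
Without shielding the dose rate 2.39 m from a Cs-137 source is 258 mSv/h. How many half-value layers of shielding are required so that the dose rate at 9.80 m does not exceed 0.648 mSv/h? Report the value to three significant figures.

At 9.80 m, distance alone gives (2.39/9.80)² = 0.05948, so 258 × 0.05948 = 15.35 mSv/h.
Further attenuation needed: 15.35/0.648 = 23.69.
n = log₂(23.69) = 4.566 half-value layers.

4.57 half-value layers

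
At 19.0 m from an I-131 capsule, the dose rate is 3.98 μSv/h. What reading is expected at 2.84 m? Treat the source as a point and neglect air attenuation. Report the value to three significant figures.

By the inverse-square law, the rate at 2.84 m is
(19.0/2.84)² = 44.76, so 3.98 × 44.76 = 178.1 μSv/h.

178 μSv/h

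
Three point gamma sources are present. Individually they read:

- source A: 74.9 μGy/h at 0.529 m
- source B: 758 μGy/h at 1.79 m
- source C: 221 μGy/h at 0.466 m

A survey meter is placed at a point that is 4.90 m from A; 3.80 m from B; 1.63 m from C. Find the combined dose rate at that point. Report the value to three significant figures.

Each source contributes Iᵢ·(dᵢ/rᵢ)²; contributions add.
A: 74.9 × (0.529/4.90)² = 0.8730 μGy/h
B: 758 × (1.79/3.80)² = 168.2 μGy/h
C: 221 × (0.466/1.63)² = 18.06 μGy/h
Total = 0.8730 + 168.2 + 18.06 = 187.1 μGy/h.

187 μGy/h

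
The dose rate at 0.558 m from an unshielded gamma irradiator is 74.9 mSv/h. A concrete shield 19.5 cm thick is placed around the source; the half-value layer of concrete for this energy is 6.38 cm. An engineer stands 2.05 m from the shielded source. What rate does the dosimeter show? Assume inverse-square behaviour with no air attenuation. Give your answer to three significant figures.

0.667 mSv/h

Distance alone: (0.558/2.05)² = 0.07409, so 74.9 × 0.07409 = 5.549 mSv/h.
Shield: 19.5/6.38 = 3.056 half-value layers → attenuation 2^(−3.056) = 0.1202.
Combined: 5.549 × 0.1202 = 0.6670 mSv/h.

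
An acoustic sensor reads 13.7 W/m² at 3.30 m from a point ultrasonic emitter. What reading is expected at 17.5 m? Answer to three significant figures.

Applying the 1/r² law, the rate at 17.5 m is
(3.30/17.5)² = 0.03556, so 13.7 × 0.03556 = 0.4872 W/m².

0.487 W/m²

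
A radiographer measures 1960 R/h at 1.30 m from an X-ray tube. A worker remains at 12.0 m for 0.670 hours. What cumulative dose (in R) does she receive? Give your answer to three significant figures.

Using I₁d₁² = I₂d₂², rate at 12.0 m:
1960 × (1.30/12.0)² = 1960 × 0.01174 = 23.01 R/h.
Dose = rate × time = 23.01 R/h × 0.6700 h = 15.42 R.

15.4 R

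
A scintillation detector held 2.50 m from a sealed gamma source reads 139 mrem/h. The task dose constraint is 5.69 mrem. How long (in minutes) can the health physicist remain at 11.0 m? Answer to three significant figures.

47.6 min

Using I₁d₁² = I₂d₂², rate at 11.0 m:
(2.50/11.0)² = 0.05165, so 139 × 0.05165 = 7.179 mrem/h.
Stay time = 5.69 mrem ÷ 7.179 mrem/h = 0.7926 h = 47.56 min.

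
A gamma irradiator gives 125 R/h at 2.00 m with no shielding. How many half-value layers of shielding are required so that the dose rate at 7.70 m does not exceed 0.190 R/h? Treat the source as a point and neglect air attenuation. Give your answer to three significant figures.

At 7.70 m, distance alone gives 125 × (2.00/7.70)² = 125 × 0.06747 = 8.434 R/h.
Further attenuation needed: 8.434/0.190 = 44.39.
n = log₂(44.39) = 5.472 half-value layers.

5.47 half-value layers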